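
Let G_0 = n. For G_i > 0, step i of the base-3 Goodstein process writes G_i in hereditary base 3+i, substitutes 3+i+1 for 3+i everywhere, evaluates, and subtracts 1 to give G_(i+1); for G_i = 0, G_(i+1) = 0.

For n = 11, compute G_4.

39

G_0=11  [base 3] 3^2 + 2  →[3↦4]→  4^2 + 2 = 18  −1 ⇒ G_1=17
G_1=17  [base 4] 4^2 + 1  →[4↦5]→  5^2 + 1 = 26  −1 ⇒ G_2=25
G_2=25  [base 5] 5^2  →[5↦6]→  6^2 = 36  −1 ⇒ G_3=35
G_3=35  [base 6] 5·6 + 5  →[6↦7]→  5·7 + 5 = 40  −1 ⇒ G_4=39
G_4=39  [base 7] 5·7 + 4  →[7↦8]→  5·8 + 4 = 44  −1 ⇒ G_5=43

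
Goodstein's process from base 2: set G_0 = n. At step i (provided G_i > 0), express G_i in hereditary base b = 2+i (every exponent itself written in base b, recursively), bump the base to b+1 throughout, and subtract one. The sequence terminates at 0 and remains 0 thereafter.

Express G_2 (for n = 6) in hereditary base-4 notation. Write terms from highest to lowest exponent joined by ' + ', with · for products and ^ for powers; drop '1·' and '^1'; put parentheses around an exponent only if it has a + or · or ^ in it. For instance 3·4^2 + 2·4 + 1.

base 2: 6 = 2^2 + 2; at 3: 3^3 + 3 = 30; next = 29
base 3: 29 = 3^3 + 2; at 4: 4^4 + 2 = 258; next = 257
base 4: 257 = 4^4 + 1; at 5: 5^5 + 1 = 3126; next = 3125

4^4 + 1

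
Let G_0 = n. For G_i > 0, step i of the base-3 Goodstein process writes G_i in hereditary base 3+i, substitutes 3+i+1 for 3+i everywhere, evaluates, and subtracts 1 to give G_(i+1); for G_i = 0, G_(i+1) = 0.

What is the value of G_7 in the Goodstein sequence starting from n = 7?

9

7 —HB3→ 2·3 + 1 —bump→ 2·4 + 1 = 9 —(−1)→ 8
8 —HB4→ 2·4 —bump→ 2·5 = 10 —(−1)→ 9
9 —HB5→ 5 + 4 —bump→ 6 + 4 = 10 —(−1)→ 9
9 —HB6→ 6 + 3 —bump→ 7 + 3 = 10 —(−1)→ 9
9 —HB7→ 7 + 2 —bump→ 8 + 2 = 10 —(−1)→ 9
9 —HB8→ 8 + 1 —bump→ 9 + 1 = 10 —(−1)→ 9
9 —HB9→ 9 —bump→ 10 = 10 —(−1)→ 9
9 —HB10→ 9 —bump→ 9 = 9 —(−1)→ 8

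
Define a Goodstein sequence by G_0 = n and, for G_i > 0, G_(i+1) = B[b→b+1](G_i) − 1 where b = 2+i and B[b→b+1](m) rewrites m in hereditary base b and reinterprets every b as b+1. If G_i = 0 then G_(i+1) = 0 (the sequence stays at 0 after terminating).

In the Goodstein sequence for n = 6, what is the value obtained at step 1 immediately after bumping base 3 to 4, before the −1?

step 0: 6 = 2^2 + 2; sub 3 for 2: 3^3 + 3; = 30; G_1 = 30−1 = 29
step 1: 29 = 3^3 + 2; sub 4 for 3: 4^4 + 2; = 258; G_2 = 258−1 = 257

258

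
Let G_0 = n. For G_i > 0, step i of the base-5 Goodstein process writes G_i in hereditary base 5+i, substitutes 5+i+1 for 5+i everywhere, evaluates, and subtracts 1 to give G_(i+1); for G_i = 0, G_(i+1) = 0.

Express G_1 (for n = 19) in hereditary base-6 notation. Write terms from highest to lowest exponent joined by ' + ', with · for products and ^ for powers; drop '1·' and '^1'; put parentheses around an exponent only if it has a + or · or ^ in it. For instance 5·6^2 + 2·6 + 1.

base 5: 19 = 3·5 + 4; at 6: 3·6 + 4 = 22; next = 21
base 6: 21 = 3·6 + 3; at 7: 3·7 + 3 = 24; next = 23

3·6 + 3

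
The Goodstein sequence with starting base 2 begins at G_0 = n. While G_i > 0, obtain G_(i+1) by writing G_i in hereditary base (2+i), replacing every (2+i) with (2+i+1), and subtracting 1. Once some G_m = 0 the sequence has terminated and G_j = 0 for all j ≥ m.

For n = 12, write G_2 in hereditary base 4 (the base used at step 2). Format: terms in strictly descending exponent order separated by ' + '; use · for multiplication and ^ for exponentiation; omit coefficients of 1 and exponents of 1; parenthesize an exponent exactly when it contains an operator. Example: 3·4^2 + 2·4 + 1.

i=0: 12 = 2^(2 + 1) + 2^2 (b=2); 2→3: 3^(3 + 1) + 3^3 = 108; 108−1 = 107
i=1: 107 = 3^(3 + 1) + 2·3^2 + 2·3 + 2 (b=3); 3→4: 4^(4 + 1) + 2·4^2 + 2·4 + 2 = 1066; 1066−1 = 1065
i=2: 1065 = 4^(4 + 1) + 2·4^2 + 2·4 + 1 (b=4); 4→5: 5^(5 + 1) + 2·5^2 + 2·5 + 1 = 15686; 15686−1 = 15685

4^(4 + 1) + 2·4^2 + 2·4 + 1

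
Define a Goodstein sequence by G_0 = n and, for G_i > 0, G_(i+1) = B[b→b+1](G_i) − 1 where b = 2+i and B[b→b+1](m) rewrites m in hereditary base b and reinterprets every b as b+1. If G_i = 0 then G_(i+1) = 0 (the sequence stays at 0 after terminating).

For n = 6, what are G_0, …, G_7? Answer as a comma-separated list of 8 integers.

i=0: 6 = 2^2 + 2 (b=2); 2→3: 3^3 + 3 = 30; 30−1 = 29
i=1: 29 = 3^3 + 2 (b=3); 3→4: 4^4 + 2 = 258; 258−1 = 257
i=2: 257 = 4^4 + 1 (b=4); 4→5: 5^5 + 1 = 3126; 3126−1 = 3125
i=3: 3125 = 5^5 (b=5); 5→6: 6^6 = 46656; 46656−1 = 46655
i=4: 46655 = 5·6^5 + 5·6^4 + 5·6^3 + 5·6^2 + 5·6 + 5 (b=6); 6→7: 5·7^5 + 5·7^4 + 5·7^3 + 5·7^2 + 5·7 + 5 = 98040; 98040−1 = 98039
i=5: 98039 = 5·7^5 + 5·7^4 + 5·7^3 + 5·7^2 + 5·7 + 4 (b=7); 7→8: 5·8^5 + 5·8^4 + 5·8^3 + 5·8^2 + 5·8 + 4 = 187244; 187244−1 = 187243
i=6: 187243 = 5·8^5 + 5·8^4 + 5·8^3 + 5·8^2 + 5·8 + 3 (b=8); 8→9: 5·9^5 + 5·9^4 + 5·9^3 + 5·9^2 + 5·9 + 3 = 332148; 332148−1 = 332147

6, 29, 257, 3125, 46655, 98039, 187243, 332147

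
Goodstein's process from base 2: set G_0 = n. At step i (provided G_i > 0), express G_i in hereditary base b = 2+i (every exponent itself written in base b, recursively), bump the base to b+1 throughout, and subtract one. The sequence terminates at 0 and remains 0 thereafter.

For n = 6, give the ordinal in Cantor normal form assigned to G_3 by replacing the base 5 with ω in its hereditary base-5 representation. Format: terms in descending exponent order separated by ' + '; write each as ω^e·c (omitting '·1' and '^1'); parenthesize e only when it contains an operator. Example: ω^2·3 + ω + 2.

G_0=6  [base 2] 2^2 + 2  →[2↦3]→  3^3 + 3 = 30  −1 ⇒ G_1=29
G_1=29  [base 3] 3^3 + 2  →[3↦4]→  4^4 + 2 = 258  −1 ⇒ G_2=257
G_2=257  [base 4] 4^4 + 1  →[4↦5]→  5^5 + 1 = 3126  −1 ⇒ G_3=3125
G_3=3125  [base 5] 5^5  →[5↦6]→  6^6 = 46656  −1 ⇒ G_4=46655

ω^ω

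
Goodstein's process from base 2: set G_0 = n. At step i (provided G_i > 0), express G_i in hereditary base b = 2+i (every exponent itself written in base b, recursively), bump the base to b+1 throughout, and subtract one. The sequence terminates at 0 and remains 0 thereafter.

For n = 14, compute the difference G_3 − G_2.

step 0: 14 = 2^(2 + 1) + 2^2 + 2; sub 3 for 2: 3^(3 + 1) + 3^3 + 3; = 111; G_1 = 111−1 = 110
step 1: 110 = 3^(3 + 1) + 3^3 + 2; sub 4 for 3: 4^(4 + 1) + 4^4 + 2; = 1282; G_2 = 1282−1 = 1281
step 2: 1281 = 4^(4 + 1) + 4^4 + 1; sub 5 for 4: 5^(5 + 1) + 5^5 + 1; = 18751; G_3 = 18751−1 = 18750

17469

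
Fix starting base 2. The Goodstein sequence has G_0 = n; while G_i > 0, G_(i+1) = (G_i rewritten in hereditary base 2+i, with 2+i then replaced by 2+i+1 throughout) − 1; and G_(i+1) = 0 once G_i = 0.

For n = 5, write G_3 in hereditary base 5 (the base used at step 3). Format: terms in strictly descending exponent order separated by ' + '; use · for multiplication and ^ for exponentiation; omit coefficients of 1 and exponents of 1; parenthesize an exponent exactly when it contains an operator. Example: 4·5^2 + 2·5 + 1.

3·5^3 + 3·5^2 + 3·5 + 2

base 2: 5 = 2^2 + 1; at 3: 3^3 + 1 = 28; next = 27
base 3: 27 = 3^3; at 4: 4^4 = 256; next = 255
base 4: 255 = 3·4^3 + 3·4^2 + 3·4 + 3; at 5: 3·5^3 + 3·5^2 + 3·5 + 3 = 468; next = 467
base 5: 467 = 3·5^3 + 3·5^2 + 3·5 + 2; at 6: 3·6^3 + 3·6^2 + 3·6 + 2 = 776; next = 775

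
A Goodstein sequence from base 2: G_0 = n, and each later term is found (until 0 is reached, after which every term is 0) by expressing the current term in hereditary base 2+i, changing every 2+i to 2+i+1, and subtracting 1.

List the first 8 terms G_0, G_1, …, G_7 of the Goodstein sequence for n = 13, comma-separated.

G_0=13  [base 2] 2^(2 + 1) + 2^2 + 1  →[2↦3]→  3^(3 + 1) + 3^3 + 1 = 109  −1 ⇒ G_1=108
G_1=108  [base 3] 3^(3 + 1) + 3^3  →[3↦4]→  4^(4 + 1) + 4^4 = 1280  −1 ⇒ G_2=1279
G_2=1279  [base 4] 4^(4 + 1) + 3·4^3 + 3·4^2 + 3·4 + 3  →[4↦5]→  5^(5 + 1) + 3·5^3 + 3·5^2 + 3·5 + 3 = 16093  −1 ⇒ G_3=16092
G_3=16092  [base 5] 5^(5 + 1) + 3·5^3 + 3·5^2 + 3·5 + 2  →[5↦6]→  6^(6 + 1) + 3·6^3 + 3·6^2 + 3·6 + 2 = 280712  −1 ⇒ G_4=280711
G_4=280711  [base 6] 6^(6 + 1) + 3·6^3 + 3·6^2 + 3·6 + 1  →[6↦7]→  7^(7 + 1) + 3·7^3 + 3·7^2 + 3·7 + 1 = 5765999  −1 ⇒ G_5=5765998
G_5=5765998  [base 7] 7^(7 + 1) + 3·7^3 + 3·7^2 + 3·7  →[7↦8]→  8^(8 + 1) + 3·8^3 + 3·8^2 + 3·8 = 134219480  −1 ⇒ G_6=134219479
G_6=134219479  [base 8] 8^(8 + 1) + 3·8^3 + 3·8^2 + 2·8 + 7  →[8↦9]→  9^(9 + 1) + 3·9^3 + 3·9^2 + 2·9 + 7 = 3486786856  −1 ⇒ G_7=3486786855

13, 108, 1279, 16092, 280711, 5765998, 134219479, 3486786855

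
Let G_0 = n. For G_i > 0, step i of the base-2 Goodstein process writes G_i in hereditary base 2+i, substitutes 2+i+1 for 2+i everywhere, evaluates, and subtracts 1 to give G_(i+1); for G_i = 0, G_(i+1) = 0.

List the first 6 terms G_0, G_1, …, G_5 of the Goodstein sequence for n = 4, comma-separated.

4, 26, 41, 60, 83, 109

G_0=4  [base 2] 2^2  →[2↦3]→  3^3 = 27  −1 ⇒ G_1=26
G_1=26  [base 3] 2·3^2 + 2·3 + 2  →[3↦4]→  2·4^2 + 2·4 + 2 = 42  −1 ⇒ G_2=41
G_2=41  [base 4] 2·4^2 + 2·4 + 1  →[4↦5]→  2·5^2 + 2·5 + 1 = 61  −1 ⇒ G_3=60
G_3=60  [base 5] 2·5^2 + 2·5  →[5↦6]→  2·6^2 + 2·6 = 84  −1 ⇒ G_4=83
G_4=83  [base 6] 2·6^2 + 6 + 5  →[6↦7]→  2·7^2 + 7 + 5 = 110  −1 ⇒ G_5=109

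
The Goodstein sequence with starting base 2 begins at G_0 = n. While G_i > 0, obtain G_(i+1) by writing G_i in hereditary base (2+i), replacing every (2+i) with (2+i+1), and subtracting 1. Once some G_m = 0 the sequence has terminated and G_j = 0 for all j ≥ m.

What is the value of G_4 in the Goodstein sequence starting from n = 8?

G_0 = 8. HB_2(8) = 2^(2 + 1). Bump = 81. G_1 = 80.
G_1 = 80. HB_3(80) = 2·3^3 + 2·3^2 + 2·3 + 2. Bump = 554. G_2 = 553.
G_2 = 553. HB_4(553) = 2·4^4 + 2·4^2 + 2·4 + 1. Bump = 6311. G_3 = 6310.
G_3 = 6310. HB_5(6310) = 2·5^5 + 2·5^2 + 2·5. Bump = 93396. G_4 = 93395.

93395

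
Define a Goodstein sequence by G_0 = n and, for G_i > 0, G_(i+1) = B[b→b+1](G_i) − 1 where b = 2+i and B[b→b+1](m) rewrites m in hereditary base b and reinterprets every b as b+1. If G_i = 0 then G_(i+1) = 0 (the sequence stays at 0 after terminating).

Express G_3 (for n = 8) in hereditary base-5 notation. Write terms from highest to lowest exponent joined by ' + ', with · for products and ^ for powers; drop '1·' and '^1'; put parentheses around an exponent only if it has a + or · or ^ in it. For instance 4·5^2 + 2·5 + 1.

G_0 = 8. HB_2(8) = 2^(2 + 1). Bump = 81. G_1 = 80.
G_1 = 80. HB_3(80) = 2·3^3 + 2·3^2 + 2·3 + 2. Bump = 554. G_2 = 553.
G_2 = 553. HB_4(553) = 2·4^4 + 2·4^2 + 2·4 + 1. Bump = 6311. G_3 = 6310.

2·5^5 + 2·5^2 + 2·5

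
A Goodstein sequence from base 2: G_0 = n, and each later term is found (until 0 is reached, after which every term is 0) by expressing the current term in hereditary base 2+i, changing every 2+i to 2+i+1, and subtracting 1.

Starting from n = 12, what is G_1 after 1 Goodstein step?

[0] 12 ≡ 2^(2 + 1) + 2^2 (base 2). Lift 3: 108. −1: 107.
[1] 107 ≡ 3^(3 + 1) + 2·3^2 + 2·3 + 2 (base 3). Lift 4: 1066. −1: 1065.

107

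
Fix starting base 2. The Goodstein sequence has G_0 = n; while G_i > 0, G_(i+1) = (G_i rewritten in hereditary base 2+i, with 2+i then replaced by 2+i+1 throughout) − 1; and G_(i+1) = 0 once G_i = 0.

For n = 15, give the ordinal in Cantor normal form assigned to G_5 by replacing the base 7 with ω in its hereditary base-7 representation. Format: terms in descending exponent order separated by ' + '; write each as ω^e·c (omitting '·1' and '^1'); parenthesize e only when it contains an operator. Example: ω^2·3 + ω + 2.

G_0=15  [base 2] 2^(2 + 1) + 2^2 + 2 + 1  →[2↦3]→  3^(3 + 1) + 3^3 + 3 + 1 = 112  −1 ⇒ G_1=111
G_1=111  [base 3] 3^(3 + 1) + 3^3 + 3  →[3↦4]→  4^(4 + 1) + 4^4 + 4 = 1284  −1 ⇒ G_2=1283
G_2=1283  [base 4] 4^(4 + 1) + 4^4 + 3  →[4↦5]→  5^(5 + 1) + 5^5 + 3 = 18753  −1 ⇒ G_3=18752
G_3=18752  [base 5] 5^(5 + 1) + 5^5 + 2  →[5↦6]→  6^(6 + 1) + 6^6 + 2 = 326594  −1 ⇒ G_4=326593
G_4=326593  [base 6] 6^(6 + 1) + 6^6 + 1  →[6↦7]→  7^(7 + 1) + 7^7 + 1 = 6588345  −1 ⇒ G_5=6588344

ω^(ω + 1) + ω^ω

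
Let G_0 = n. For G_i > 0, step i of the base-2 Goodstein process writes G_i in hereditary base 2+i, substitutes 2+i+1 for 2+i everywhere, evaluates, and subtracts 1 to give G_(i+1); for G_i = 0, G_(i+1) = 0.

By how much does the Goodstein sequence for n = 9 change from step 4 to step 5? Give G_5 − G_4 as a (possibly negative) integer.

G_0=9  [base 2] 2^(2 + 1) + 1  →[2↦3]→  3^(3 + 1) + 1 = 82  −1 ⇒ G_1=81
G_1=81  [base 3] 3^(3 + 1)  →[3↦4]→  4^(4 + 1) = 1024  −1 ⇒ G_2=1023
G_2=1023  [base 4] 3·4^4 + 3·4^3 + 3·4^2 + 3·4 + 3  →[4↦5]→  3·5^5 + 3·5^3 + 3·5^2 + 3·5 + 3 = 9843  −1 ⇒ G_3=9842
G_3=9842  [base 5] 3·5^5 + 3·5^3 + 3·5^2 + 3·5 + 2  →[5↦6]→  3·6^6 + 3·6^3 + 3·6^2 + 3·6 + 2 = 140744  −1 ⇒ G_4=140743
G_4=140743  [base 6] 3·6^6 + 3·6^3 + 3·6^2 + 3·6 + 1  →[6↦7]→  3·7^7 + 3·7^3 + 3·7^2 + 3·7 + 1 = 2471827  −1 ⇒ G_5=2471826

2331083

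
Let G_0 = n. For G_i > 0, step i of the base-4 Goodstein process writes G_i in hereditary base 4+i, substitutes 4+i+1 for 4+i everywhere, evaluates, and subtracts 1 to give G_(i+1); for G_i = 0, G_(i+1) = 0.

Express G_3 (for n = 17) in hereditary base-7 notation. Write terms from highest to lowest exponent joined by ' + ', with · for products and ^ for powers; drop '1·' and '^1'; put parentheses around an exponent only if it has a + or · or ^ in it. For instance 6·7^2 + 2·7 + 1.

5·7 + 4

(0) 17|_4 = 4^2 + 1 ↦ 5^2 + 1|_5 = 26 ⇒ 25
(1) 25|_5 = 5^2 ↦ 6^2|_6 = 36 ⇒ 35
(2) 35|_6 = 5·6 + 5 ↦ 5·7 + 5|_7 = 40 ⇒ 39
(3) 39|_7 = 5·7 + 4 ↦ 5·8 + 4|_8 = 44 ⇒ 43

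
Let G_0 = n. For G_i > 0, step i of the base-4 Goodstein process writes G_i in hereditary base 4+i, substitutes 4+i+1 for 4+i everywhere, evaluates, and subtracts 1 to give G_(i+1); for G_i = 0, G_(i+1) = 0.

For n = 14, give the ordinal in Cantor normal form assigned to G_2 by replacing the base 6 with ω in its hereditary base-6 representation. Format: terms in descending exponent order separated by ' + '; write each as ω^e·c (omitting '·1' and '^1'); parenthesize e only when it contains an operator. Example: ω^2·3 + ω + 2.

step 0: 14 = 3·4 + 2; sub 5 for 4: 3·5 + 2; = 17; G_1 = 17−1 = 16
step 1: 16 = 3·5 + 1; sub 6 for 5: 3·6 + 1; = 19; G_2 = 19−1 = 18
step 2: 18 = 3·6; sub 7 for 6: 3·7; = 21; G_3 = 21−1 = 20

ω·3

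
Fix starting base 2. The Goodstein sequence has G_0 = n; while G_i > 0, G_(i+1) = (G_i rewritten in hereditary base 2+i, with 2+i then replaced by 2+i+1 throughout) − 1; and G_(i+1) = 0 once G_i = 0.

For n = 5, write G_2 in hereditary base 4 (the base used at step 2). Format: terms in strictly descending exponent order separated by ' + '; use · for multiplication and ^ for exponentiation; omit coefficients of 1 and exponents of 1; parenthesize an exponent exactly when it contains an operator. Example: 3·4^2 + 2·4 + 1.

(0) 5|_2 = 2^2 + 1 ↦ 3^3 + 1|_3 = 28 ⇒ 27
(1) 27|_3 = 3^3 ↦ 4^4|_4 = 256 ⇒ 255
(2) 255|_4 = 3·4^3 + 3·4^2 + 3·4 + 3 ↦ 3·5^3 + 3·5^2 + 3·5 + 3|_5 = 468 ⇒ 467

3·4^3 + 3·4^2 + 3·4 + 3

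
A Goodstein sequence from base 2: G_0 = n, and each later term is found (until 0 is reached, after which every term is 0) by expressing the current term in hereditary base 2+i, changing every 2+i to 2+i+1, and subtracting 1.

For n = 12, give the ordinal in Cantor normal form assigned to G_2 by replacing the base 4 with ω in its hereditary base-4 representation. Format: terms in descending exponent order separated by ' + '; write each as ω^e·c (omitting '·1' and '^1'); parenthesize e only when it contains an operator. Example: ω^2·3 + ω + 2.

ω^(ω + 1) + ω^2·2 + ω·2 + 1

(0) 12|_2 = 2^(2 + 1) + 2^2 ↦ 3^(3 + 1) + 3^3|_3 = 108 ⇒ 107
(1) 107|_3 = 3^(3 + 1) + 2·3^2 + 2·3 + 2 ↦ 4^(4 + 1) + 2·4^2 + 2·4 + 2|_4 = 1066 ⇒ 1065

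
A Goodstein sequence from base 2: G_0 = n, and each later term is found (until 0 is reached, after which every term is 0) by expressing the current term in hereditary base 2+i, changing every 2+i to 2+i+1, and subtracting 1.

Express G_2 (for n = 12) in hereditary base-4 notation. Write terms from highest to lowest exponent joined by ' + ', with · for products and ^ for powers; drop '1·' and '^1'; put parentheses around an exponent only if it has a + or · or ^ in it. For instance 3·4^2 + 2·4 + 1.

[0] 12 ≡ 2^(2 + 1) + 2^2 (base 2). Lift 3: 108. −1: 107.
[1] 107 ≡ 3^(3 + 1) + 2·3^2 + 2·3 + 2 (base 3). Lift 4: 1066. −1: 1065.
[2] 1065 ≡ 4^(4 + 1) + 2·4^2 + 2·4 + 1 (base 4). Lift 5: 15686. −1: 15685.

4^(4 + 1) + 2·4^2 + 2·4 + 1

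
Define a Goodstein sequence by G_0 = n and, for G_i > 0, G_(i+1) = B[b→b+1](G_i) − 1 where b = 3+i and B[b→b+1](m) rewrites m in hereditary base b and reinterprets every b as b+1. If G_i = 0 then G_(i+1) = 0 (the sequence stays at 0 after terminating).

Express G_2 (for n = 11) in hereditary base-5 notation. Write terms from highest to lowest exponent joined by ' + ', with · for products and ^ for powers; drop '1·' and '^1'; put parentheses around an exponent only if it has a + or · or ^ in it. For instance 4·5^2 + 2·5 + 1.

5^2

11 —HB3→ 3^2 + 2 —bump→ 4^2 + 2 = 18 —(−1)→ 17
17 —HB4→ 4^2 + 1 —bump→ 5^2 + 1 = 26 —(−1)→ 25
25 —HB5→ 5^2 —bump→ 6^2 = 36 —(−1)→ 35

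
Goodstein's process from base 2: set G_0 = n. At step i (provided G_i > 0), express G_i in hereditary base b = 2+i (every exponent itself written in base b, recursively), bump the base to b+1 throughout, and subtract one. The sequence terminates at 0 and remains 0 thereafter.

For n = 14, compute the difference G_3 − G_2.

i=0: 14 = 2^(2 + 1) + 2^2 + 2 (b=2); 2→3: 3^(3 + 1) + 3^3 + 3 = 111; 111−1 = 110
i=1: 110 = 3^(3 + 1) + 3^3 + 2 (b=3); 3→4: 4^(4 + 1) + 4^4 + 2 = 1282; 1282−1 = 1281
i=2: 1281 = 4^(4 + 1) + 4^4 + 1 (b=4); 4→5: 5^(5 + 1) + 5^5 + 1 = 18751; 18751−1 = 18750

17469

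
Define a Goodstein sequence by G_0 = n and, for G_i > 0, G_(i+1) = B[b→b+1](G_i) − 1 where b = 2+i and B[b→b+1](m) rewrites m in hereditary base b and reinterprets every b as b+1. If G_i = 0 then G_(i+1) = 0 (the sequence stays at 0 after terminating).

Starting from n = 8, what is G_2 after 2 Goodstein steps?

553

i=0: 8 = 2^(2 + 1) (b=2); 2→3: 3^(3 + 1) = 81; 81−1 = 80
i=1: 80 = 2·3^3 + 2·3^2 + 2·3 + 2 (b=3); 3→4: 2·4^4 + 2·4^2 + 2·4 + 2 = 554; 554−1 = 553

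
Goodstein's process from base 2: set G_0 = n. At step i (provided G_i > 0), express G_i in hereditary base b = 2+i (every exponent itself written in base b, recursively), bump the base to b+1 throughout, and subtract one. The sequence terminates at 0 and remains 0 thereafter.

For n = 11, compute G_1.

G_0 = 11. HB_2(11) = 2^(2 + 1) + 2 + 1. Bump = 85. G_1 = 84.
G_1 = 84. HB_3(84) = 3^(3 + 1) + 3. Bump = 1028. G_2 = 1027.

84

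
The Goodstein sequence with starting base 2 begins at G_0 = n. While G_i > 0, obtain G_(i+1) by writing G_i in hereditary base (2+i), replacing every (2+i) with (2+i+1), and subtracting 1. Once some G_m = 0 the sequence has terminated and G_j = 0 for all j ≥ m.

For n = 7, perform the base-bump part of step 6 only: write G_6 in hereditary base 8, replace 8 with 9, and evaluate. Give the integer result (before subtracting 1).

37665880

[0] 7 ≡ 2^2 + 2 + 1 (base 2). Lift 3: 31. −1: 30.
[1] 30 ≡ 3^3 + 3 (base 3). Lift 4: 260. −1: 259.
[2] 259 ≡ 4^4 + 3 (base 4). Lift 5: 3128. −1: 3127.
[3] 3127 ≡ 5^5 + 2 (base 5). Lift 6: 46658. −1: 46657.
[4] 46657 ≡ 6^6 + 1 (base 6). Lift 7: 823544. −1: 823543.
[5] 823543 ≡ 7^7 (base 7). Lift 8: 16777216. −1: 16777215.
[6] 16777215 ≡ 7·8^7 + 7·8^6 + 7·8^5 + 7·8^4 + 7·8^3 + 7·8^2 + 7·8 + 7 (base 8). Lift 9: 37665880. −1: 37665879.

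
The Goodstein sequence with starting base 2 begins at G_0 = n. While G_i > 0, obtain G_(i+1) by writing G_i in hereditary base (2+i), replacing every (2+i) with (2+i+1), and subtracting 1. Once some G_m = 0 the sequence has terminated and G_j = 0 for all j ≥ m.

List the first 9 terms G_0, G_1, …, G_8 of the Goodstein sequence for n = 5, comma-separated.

5, 27, 255, 467, 775, 1197, 1751, 2454, 3325

[0] 5 ≡ 2^2 + 1 (base 2). Lift 3: 28. −1: 27.
[1] 27 ≡ 3^3 (base 3). Lift 4: 256. −1: 255.
[2] 255 ≡ 3·4^3 + 3·4^2 + 3·4 + 3 (base 4). Lift 5: 468. −1: 467.
[3] 467 ≡ 3·5^3 + 3·5^2 + 3·5 + 2 (base 5). Lift 6: 776. −1: 775.
[4] 775 ≡ 3·6^3 + 3·6^2 + 3·6 + 1 (base 6). Lift 7: 1198. −1: 1197.
[5] 1197 ≡ 3·7^3 + 3·7^2 + 3·7 (base 7). Lift 8: 1752. −1: 1751.
[6] 1751 ≡ 3·8^3 + 3·8^2 + 2·8 + 7 (base 8). Lift 9: 2455. −1: 2454.
[7] 2454 ≡ 3·9^3 + 3·9^2 + 2·9 + 6 (base 9). Lift 10: 3326. −1: 3325.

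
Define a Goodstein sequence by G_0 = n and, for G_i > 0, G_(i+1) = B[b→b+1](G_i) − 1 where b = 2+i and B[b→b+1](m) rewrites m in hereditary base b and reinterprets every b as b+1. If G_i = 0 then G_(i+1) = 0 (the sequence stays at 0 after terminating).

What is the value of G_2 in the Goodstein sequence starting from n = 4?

41

G_0 = 4. HB_2(4) = 2^2. Bump = 27. G_1 = 26.
G_1 = 26. HB_3(26) = 2·3^2 + 2·3 + 2. Bump = 42. G_2 = 41.
G_2 = 41. HB_4(41) = 2·4^2 + 2·4 + 1. Bump = 61. G_3 = 60.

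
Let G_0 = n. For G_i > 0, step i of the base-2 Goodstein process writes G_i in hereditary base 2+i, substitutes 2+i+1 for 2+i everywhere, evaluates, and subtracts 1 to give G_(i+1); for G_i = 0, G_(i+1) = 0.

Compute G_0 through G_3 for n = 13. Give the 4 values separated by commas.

13, 108, 1279, 16092

base 2: 13 = 2^(2 + 1) + 2^2 + 1; at 3: 3^(3 + 1) + 3^3 + 1 = 109; next = 108
base 3: 108 = 3^(3 + 1) + 3^3; at 4: 4^(4 + 1) + 4^4 = 1280; next = 1279
base 4: 1279 = 4^(4 + 1) + 3·4^3 + 3·4^2 + 3·4 + 3; at 5: 5^(5 + 1) + 3·5^3 + 3·5^2 + 3·5 + 3 = 16093; next = 16092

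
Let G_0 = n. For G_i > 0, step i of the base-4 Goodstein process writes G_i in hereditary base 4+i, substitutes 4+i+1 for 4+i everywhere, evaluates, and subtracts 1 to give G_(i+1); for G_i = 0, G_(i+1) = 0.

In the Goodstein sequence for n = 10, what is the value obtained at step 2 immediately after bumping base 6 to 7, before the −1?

14

(0) 10|_4 = 2·4 + 2 ↦ 2·5 + 2|_5 = 12 ⇒ 11
(1) 11|_5 = 2·5 + 1 ↦ 2·6 + 1|_6 = 13 ⇒ 12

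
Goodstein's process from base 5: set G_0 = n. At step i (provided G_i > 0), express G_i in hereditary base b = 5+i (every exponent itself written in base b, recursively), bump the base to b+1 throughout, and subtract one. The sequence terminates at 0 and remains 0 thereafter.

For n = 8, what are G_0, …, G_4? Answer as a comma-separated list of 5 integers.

8, 8, 8, 8, 8

G_0=8  [base 5] 5 + 3  →[5↦6]→  6 + 3 = 9  −1 ⇒ G_1=8
G_1=8  [base 6] 6 + 2  →[6↦7]→  7 + 2 = 9  −1 ⇒ G_2=8
G_2=8  [base 7] 7 + 1  →[7↦8]→  8 + 1 = 9  −1 ⇒ G_3=8
G_3=8  [base 8] 8  →[8↦9]→  9 = 9  −1 ⇒ G_4=8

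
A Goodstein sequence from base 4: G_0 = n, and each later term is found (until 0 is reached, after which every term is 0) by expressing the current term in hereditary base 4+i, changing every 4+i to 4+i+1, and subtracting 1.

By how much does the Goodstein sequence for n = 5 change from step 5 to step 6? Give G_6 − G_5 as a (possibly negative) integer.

[0] 5 ≡ 4 + 1 (base 4). Lift 5: 6. −1: 5.
[1] 5 ≡ 5 (base 5). Lift 6: 6. −1: 5.
[2] 5 ≡ 5 (base 6). Lift 7: 5. −1: 4.
[3] 4 ≡ 4 (base 7). Lift 8: 4. −1: 3.
[4] 3 ≡ 3 (base 8). Lift 9: 3. −1: 2.
[5] 2 ≡ 2 (base 9). Lift 10: 2. −1: 1.

-1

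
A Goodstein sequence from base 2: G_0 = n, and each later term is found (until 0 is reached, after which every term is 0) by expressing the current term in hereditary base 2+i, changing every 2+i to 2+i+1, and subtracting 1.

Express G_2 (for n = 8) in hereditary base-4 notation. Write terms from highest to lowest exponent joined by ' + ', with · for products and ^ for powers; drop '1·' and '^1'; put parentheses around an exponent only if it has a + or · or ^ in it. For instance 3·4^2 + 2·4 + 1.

2·4^4 + 2·4^2 + 2·4 + 1

G_0 = 8. HB_2(8) = 2^(2 + 1). Bump = 81. G_1 = 80.
G_1 = 80. HB_3(80) = 2·3^3 + 2·3^2 + 2·3 + 2. Bump = 554. G_2 = 553.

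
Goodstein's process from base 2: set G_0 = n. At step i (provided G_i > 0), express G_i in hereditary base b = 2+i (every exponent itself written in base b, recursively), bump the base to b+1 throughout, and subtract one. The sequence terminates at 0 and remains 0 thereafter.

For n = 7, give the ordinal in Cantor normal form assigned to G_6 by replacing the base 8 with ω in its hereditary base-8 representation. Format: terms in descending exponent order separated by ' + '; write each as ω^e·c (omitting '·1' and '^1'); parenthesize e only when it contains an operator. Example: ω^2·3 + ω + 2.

G_0=7  [base 2] 2^2 + 2 + 1  →[2↦3]→  3^3 + 3 + 1 = 31  −1 ⇒ G_1=30
G_1=30  [base 3] 3^3 + 3  →[3↦4]→  4^4 + 4 = 260  −1 ⇒ G_2=259
G_2=259  [base 4] 4^4 + 3  →[4↦5]→  5^5 + 3 = 3128  −1 ⇒ G_3=3127
G_3=3127  [base 5] 5^5 + 2  →[5↦6]→  6^6 + 2 = 46658  −1 ⇒ G_4=46657
G_4=46657  [base 6] 6^6 + 1  →[6↦7]→  7^7 + 1 = 823544  −1 ⇒ G_5=823543
G_5=823543  [base 7] 7^7  →[7↦8]→  8^8 = 16777216  −1 ⇒ G_6=16777215

ω^7·7 + ω^6·7 + ω^5·7 + ω^4·7 + ω^3·7 + ω^2·7 + ω·7 + 7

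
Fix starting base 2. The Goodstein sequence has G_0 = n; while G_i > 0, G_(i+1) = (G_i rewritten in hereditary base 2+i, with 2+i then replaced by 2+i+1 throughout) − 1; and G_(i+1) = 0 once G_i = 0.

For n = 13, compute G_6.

134219479

base 2: 13 = 2^(2 + 1) + 2^2 + 1; at 3: 3^(3 + 1) + 3^3 + 1 = 109; next = 108
base 3: 108 = 3^(3 + 1) + 3^3; at 4: 4^(4 + 1) + 4^4 = 1280; next = 1279
base 4: 1279 = 4^(4 + 1) + 3·4^3 + 3·4^2 + 3·4 + 3; at 5: 5^(5 + 1) + 3·5^3 + 3·5^2 + 3·5 + 3 = 16093; next = 16092
base 5: 16092 = 5^(5 + 1) + 3·5^3 + 3·5^2 + 3·5 + 2; at 6: 6^(6 + 1) + 3·6^3 + 3·6^2 + 3·6 + 2 = 280712; next = 280711
base 6: 280711 = 6^(6 + 1) + 3·6^3 + 3·6^2 + 3·6 + 1; at 7: 7^(7 + 1) + 3·7^3 + 3·7^2 + 3·7 + 1 = 5765999; next = 5765998
base 7: 5765998 = 7^(7 + 1) + 3·7^3 + 3·7^2 + 3·7; at 8: 8^(8 + 1) + 3·8^3 + 3·8^2 + 3·8 = 134219480; next = 134219479
base 8: 134219479 = 8^(8 + 1) + 3·8^3 + 3·8^2 + 2·8 + 7; at 9: 9^(9 + 1) + 3·9^3 + 3·9^2 + 2·9 + 7 = 3486786856; next = 3486786855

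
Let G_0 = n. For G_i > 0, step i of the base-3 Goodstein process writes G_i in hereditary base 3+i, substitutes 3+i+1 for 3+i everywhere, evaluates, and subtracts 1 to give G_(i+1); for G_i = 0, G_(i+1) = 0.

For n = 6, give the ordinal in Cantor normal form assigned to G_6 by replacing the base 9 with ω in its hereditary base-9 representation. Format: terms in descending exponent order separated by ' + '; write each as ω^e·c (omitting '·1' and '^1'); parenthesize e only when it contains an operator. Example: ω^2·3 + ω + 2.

6

G_0 = 6. HB_3(6) = 2·3. Bump = 8. G_1 = 7.
G_1 = 7. HB_4(7) = 4 + 3. Bump = 8. G_2 = 7.
G_2 = 7. HB_5(7) = 5 + 2. Bump = 8. G_3 = 7.
G_3 = 7. HB_6(7) = 6 + 1. Bump = 8. G_4 = 7.
G_4 = 7. HB_7(7) = 7. Bump = 8. G_5 = 7.
G_5 = 7. HB_8(7) = 7. Bump = 7. G_6 = 6.
G_6 = 6. HB_9(6) = 6. Bump = 6. G_7 = 5.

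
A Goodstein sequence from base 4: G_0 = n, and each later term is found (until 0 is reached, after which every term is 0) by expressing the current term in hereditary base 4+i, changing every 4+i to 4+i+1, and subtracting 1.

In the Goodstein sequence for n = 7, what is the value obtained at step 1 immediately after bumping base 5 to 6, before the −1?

base 4: 7 = 4 + 3; at 5: 5 + 3 = 8; next = 7
base 5: 7 = 5 + 2; at 6: 6 + 2 = 8; next = 7

8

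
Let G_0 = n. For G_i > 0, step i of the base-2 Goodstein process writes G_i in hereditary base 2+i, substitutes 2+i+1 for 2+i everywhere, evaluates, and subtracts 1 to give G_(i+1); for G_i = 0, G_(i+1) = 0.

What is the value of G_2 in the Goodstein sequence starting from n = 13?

G_0 = 13. HB_2(13) = 2^(2 + 1) + 2^2 + 1. Bump = 109. G_1 = 108.
G_1 = 108. HB_3(108) = 3^(3 + 1) + 3^3. Bump = 1280. G_2 = 1279.
G_2 = 1279. HB_4(1279) = 4^(4 + 1) + 3·4^3 + 3·4^2 + 3·4 + 3. Bump = 16093. G_3 = 16092.

1279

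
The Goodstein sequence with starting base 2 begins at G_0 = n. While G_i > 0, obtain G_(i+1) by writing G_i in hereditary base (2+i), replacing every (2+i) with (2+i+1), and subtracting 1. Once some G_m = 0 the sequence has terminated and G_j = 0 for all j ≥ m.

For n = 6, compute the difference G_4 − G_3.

43530

base 2: 6 = 2^2 + 2; at 3: 3^3 + 3 = 30; next = 29
base 3: 29 = 3^3 + 2; at 4: 4^4 + 2 = 258; next = 257
base 4: 257 = 4^4 + 1; at 5: 5^5 + 1 = 3126; next = 3125
base 5: 3125 = 5^5; at 6: 6^6 = 46656; next = 46655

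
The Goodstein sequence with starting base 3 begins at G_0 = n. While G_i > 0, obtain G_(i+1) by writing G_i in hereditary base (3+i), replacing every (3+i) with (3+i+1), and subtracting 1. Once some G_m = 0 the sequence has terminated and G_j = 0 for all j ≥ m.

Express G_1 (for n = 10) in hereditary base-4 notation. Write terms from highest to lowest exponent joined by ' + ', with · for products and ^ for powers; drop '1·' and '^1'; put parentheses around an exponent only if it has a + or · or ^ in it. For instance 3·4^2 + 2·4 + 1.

[0] 10 ≡ 3^2 + 1 (base 3). Lift 4: 17. −1: 16.
[1] 16 ≡ 4^2 (base 4). Lift 5: 25. −1: 24.

4^2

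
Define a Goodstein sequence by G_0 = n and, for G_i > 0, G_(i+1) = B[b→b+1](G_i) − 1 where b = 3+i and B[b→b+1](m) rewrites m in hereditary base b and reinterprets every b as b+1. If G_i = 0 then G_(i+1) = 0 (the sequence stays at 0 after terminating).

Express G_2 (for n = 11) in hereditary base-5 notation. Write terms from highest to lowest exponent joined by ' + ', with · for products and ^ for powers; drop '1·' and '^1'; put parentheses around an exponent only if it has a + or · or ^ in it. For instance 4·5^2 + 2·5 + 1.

step 0: 11 = 3^2 + 2; sub 4 for 3: 4^2 + 2; = 18; G_1 = 18−1 = 17
step 1: 17 = 4^2 + 1; sub 5 for 4: 5^2 + 1; = 26; G_2 = 26−1 = 25
step 2: 25 = 5^2; sub 6 for 5: 6^2; = 36; G_3 = 36−1 = 35

5^2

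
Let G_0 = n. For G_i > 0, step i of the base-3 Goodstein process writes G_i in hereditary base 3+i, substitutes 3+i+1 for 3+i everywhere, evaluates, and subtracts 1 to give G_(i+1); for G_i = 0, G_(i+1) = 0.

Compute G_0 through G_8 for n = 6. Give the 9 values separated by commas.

6, 7, 7, 7, 7, 7, 6, 5, 4

6 —HB3→ 2·3 —bump→ 2·4 = 8 —(−1)→ 7
7 —HB4→ 4 + 3 —bump→ 5 + 3 = 8 —(−1)→ 7
7 —HB5→ 5 + 2 —bump→ 6 + 2 = 8 —(−1)→ 7
7 —HB6→ 6 + 1 —bump→ 7 + 1 = 8 —(−1)→ 7
7 —HB7→ 7 —bump→ 8 = 8 —(−1)→ 7
7 —HB8→ 7 —bump→ 7 = 7 —(−1)→ 6
6 —HB9→ 6 —bump→ 6 = 6 —(−1)→ 5
5 —HB10→ 5 —bump→ 5 = 5 —(−1)→ 4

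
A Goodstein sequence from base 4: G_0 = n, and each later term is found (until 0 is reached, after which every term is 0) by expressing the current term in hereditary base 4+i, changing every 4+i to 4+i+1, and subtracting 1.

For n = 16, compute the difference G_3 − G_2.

3

G_0 = 16. HB_4(16) = 4^2. Bump = 25. G_1 = 24.
G_1 = 24. HB_5(24) = 4·5 + 4. Bump = 28. G_2 = 27.
G_2 = 27. HB_6(27) = 4·6 + 3. Bump = 31. G_3 = 30.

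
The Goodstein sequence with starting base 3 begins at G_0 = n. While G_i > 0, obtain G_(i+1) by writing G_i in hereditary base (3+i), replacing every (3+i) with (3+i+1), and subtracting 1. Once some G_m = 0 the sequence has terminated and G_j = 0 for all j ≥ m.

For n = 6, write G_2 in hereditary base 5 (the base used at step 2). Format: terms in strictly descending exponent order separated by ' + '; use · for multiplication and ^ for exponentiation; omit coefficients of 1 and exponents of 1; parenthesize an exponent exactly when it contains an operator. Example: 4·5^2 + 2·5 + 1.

5 + 2

G_0=6  [base 3] 2·3  →[3↦4]→  2·4 = 8  −1 ⇒ G_1=7
G_1=7  [base 4] 4 + 3  →[4↦5]→  5 + 3 = 8  −1 ⇒ G_2=7
G_2=7  [base 5] 5 + 2  →[5↦6]→  6 + 2 = 8  −1 ⇒ G_3=7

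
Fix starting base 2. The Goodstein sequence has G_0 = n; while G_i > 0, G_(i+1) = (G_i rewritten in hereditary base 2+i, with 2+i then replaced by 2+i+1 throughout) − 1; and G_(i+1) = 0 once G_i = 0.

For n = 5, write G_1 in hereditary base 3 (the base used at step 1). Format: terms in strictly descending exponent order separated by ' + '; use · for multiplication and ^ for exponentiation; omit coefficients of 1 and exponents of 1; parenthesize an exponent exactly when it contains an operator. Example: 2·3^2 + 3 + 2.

5 —HB2→ 2^2 + 1 —bump→ 3^3 + 1 = 28 —(−1)→ 27
27 —HB3→ 3^3 —bump→ 4^4 = 256 —(−1)→ 255

3^3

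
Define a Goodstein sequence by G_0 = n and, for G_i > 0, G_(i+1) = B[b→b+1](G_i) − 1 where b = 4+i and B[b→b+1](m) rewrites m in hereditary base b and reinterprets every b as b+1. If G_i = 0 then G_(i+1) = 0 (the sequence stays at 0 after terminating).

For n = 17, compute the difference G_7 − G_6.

4

[0] 17 ≡ 4^2 + 1 (base 4). Lift 5: 26. −1: 25.
[1] 25 ≡ 5^2 (base 5). Lift 6: 36. −1: 35.
[2] 35 ≡ 5·6 + 5 (base 6). Lift 7: 40. −1: 39.
[3] 39 ≡ 5·7 + 4 (base 7). Lift 8: 44. −1: 43.
[4] 43 ≡ 5·8 + 3 (base 8). Lift 9: 48. −1: 47.
[5] 47 ≡ 5·9 + 2 (base 9). Lift 10: 52. −1: 51.
[6] 51 ≡ 5·10 + 1 (base 10). Lift 11: 56. −1: 55.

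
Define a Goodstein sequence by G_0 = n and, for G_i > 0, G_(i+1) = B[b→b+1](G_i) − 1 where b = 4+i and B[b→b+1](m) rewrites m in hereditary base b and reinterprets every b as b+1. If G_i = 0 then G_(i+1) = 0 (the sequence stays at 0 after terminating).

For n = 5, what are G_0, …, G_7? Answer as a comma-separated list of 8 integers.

5, 5, 5, 4, 3, 2, 1, 0

G_0=5  [base 4] 4 + 1  →[4↦5]→  5 + 1 = 6  −1 ⇒ G_1=5
G_1=5  [base 5] 5  →[5↦6]→  6 = 6  −1 ⇒ G_2=5
G_2=5  [base 6] 5  →[6↦7]→  5 = 5  −1 ⇒ G_3=4
G_3=4  [base 7] 4  →[7↦8]→  4 = 4  −1 ⇒ G_4=3
G_4=3  [base 8] 3  →[8↦9]→  3 = 3  −1 ⇒ G_5=2
G_5=2  [base 9] 2  →[9↦10]→  2 = 2  −1 ⇒ G_6=1
G_6=1  [base 10] 1  →[10↦11]→  1 = 1  −1 ⇒ G_7=0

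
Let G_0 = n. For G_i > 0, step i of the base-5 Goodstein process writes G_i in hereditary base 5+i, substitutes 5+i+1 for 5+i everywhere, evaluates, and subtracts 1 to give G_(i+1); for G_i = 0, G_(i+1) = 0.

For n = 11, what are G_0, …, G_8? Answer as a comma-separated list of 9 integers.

11, 12, 13, 13, 13, 13, 13, 13, 13

i=0: 11 = 2·5 + 1 (b=5); 5→6: 2·6 + 1 = 13; 13−1 = 12
i=1: 12 = 2·6 (b=6); 6→7: 2·7 = 14; 14−1 = 13
i=2: 13 = 7 + 6 (b=7); 7→8: 8 + 6 = 14; 14−1 = 13
i=3: 13 = 8 + 5 (b=8); 8→9: 9 + 5 = 14; 14−1 = 13
i=4: 13 = 9 + 4 (b=9); 9→10: 10 + 4 = 14; 14−1 = 13
i=5: 13 = 10 + 3 (b=10); 10→11: 11 + 3 = 14; 14−1 = 13
i=6: 13 = 11 + 2 (b=11); 11→12: 12 + 2 = 14; 14−1 = 13
i=7: 13 = 12 + 1 (b=12); 12→13: 13 + 1 = 14; 14−1 = 13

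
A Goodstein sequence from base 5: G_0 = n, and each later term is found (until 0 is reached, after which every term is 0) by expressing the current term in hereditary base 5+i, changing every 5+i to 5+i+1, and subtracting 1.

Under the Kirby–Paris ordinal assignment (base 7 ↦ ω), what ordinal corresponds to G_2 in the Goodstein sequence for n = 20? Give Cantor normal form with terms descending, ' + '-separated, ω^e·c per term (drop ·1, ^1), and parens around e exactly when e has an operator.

G_0 = 20. HB_5(20) = 4·5. Bump = 24. G_1 = 23.
G_1 = 23. HB_6(23) = 3·6 + 5. Bump = 26. G_2 = 25.

ω·3 + 4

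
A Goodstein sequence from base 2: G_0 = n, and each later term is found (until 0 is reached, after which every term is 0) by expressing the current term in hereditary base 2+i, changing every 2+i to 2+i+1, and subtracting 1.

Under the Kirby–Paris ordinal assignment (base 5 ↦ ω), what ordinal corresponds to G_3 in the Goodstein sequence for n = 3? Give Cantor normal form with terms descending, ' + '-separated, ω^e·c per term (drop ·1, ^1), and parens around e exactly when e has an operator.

2

G_0 = 3. HB_2(3) = 2 + 1. Bump = 4. G_1 = 3.
G_1 = 3. HB_3(3) = 3. Bump = 4. G_2 = 3.
G_2 = 3. HB_4(3) = 3. Bump = 3. G_3 = 2.
G_3 = 2. HB_5(2) = 2. Bump = 2. G_4 = 1.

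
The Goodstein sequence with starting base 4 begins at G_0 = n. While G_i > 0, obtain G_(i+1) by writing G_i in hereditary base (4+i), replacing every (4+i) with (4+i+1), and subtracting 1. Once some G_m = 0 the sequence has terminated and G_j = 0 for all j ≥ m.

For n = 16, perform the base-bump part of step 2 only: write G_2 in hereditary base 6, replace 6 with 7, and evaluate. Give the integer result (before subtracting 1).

31

base 4: 16 = 4^2; at 5: 5^2 = 25; next = 24
base 5: 24 = 4·5 + 4; at 6: 4·6 + 4 = 28; next = 27
base 6: 27 = 4·6 + 3; at 7: 4·7 + 3 = 31; next = 30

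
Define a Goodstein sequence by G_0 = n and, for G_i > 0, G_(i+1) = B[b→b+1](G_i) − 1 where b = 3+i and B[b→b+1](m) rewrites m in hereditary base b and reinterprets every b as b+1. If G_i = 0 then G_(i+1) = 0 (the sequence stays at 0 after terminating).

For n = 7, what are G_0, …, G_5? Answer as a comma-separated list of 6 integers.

step 0: 7 = 2·3 + 1; sub 4 for 3: 2·4 + 1; = 9; G_1 = 9−1 = 8
step 1: 8 = 2·4; sub 5 for 4: 2·5; = 10; G_2 = 10−1 = 9
step 2: 9 = 5 + 4; sub 6 for 5: 6 + 4; = 10; G_3 = 10−1 = 9
step 3: 9 = 6 + 3; sub 7 for 6: 7 + 3; = 10; G_4 = 10−1 = 9
step 4: 9 = 7 + 2; sub 8 for 7: 8 + 2; = 10; G_5 = 10−1 = 9

7, 8, 9, 9, 9, 9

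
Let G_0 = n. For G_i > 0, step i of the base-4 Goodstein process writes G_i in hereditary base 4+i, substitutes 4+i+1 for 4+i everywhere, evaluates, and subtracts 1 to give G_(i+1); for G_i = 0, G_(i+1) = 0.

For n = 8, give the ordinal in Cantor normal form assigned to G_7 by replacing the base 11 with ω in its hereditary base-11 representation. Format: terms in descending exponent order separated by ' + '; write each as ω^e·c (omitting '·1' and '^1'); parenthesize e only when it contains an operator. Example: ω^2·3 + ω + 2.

8

G_0=8  [base 4] 2·4  →[4↦5]→  2·5 = 10  −1 ⇒ G_1=9
G_1=9  [base 5] 5 + 4  →[5↦6]→  6 + 4 = 10  −1 ⇒ G_2=9
G_2=9  [base 6] 6 + 3  →[6↦7]→  7 + 3 = 10  −1 ⇒ G_3=9
G_3=9  [base 7] 7 + 2  →[7↦8]→  8 + 2 = 10  −1 ⇒ G_4=9
G_4=9  [base 8] 8 + 1  →[8↦9]→  9 + 1 = 10  −1 ⇒ G_5=9
G_5=9  [base 9] 9  →[9↦10]→  10 = 10  −1 ⇒ G_6=9
G_6=9  [base 10] 9  →[10↦11]→  9 = 9  −1 ⇒ G_7=8
G_7=8  [base 11] 8  →[11↦12]→  8 = 8  −1 ⇒ G_8=7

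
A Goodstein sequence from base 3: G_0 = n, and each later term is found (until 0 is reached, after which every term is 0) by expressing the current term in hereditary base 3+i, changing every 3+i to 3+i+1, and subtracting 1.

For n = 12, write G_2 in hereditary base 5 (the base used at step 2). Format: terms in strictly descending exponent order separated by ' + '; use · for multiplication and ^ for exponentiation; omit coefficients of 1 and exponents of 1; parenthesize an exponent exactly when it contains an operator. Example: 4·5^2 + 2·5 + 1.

12 —HB3→ 3^2 + 3 —bump→ 4^2 + 4 = 20 —(−1)→ 19
19 —HB4→ 4^2 + 3 —bump→ 5^2 + 3 = 28 —(−1)→ 27
27 —HB5→ 5^2 + 2 —bump→ 6^2 + 2 = 38 —(−1)→ 37

5^2 + 2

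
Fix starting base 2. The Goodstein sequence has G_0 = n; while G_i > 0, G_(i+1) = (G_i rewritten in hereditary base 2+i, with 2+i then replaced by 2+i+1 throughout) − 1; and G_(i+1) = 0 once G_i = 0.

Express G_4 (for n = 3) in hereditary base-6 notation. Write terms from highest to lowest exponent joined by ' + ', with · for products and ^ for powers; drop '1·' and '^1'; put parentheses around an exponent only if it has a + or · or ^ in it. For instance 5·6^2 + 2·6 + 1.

[0] 3 ≡ 2 + 1 (base 2). Lift 3: 4. −1: 3.
[1] 3 ≡ 3 (base 3). Lift 4: 4. −1: 3.
[2] 3 ≡ 3 (base 4). Lift 5: 3. −1: 2.
[3] 2 ≡ 2 (base 5). Lift 6: 2. −1: 1.
[4] 1 ≡ 1 (base 6). Lift 7: 1. −1: 0.

1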